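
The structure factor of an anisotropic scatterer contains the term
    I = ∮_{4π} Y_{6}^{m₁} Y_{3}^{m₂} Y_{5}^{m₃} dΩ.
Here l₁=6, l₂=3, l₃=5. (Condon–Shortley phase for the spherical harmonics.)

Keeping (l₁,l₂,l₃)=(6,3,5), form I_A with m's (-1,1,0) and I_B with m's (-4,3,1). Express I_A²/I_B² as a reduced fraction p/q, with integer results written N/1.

1/6

Same 6,3,5: normalisation and zero-m 3j drop out of the ratio.
A: Δ: 4! 8! 2! / 15! → 1/675675; sum: t=2:+1/5760 t=3:−1/3456 t=4:+1/34560 = -1/11520; 3j²(6 3 5; -1 1 0) = Δ·Π!·Σ² = 2/429  (sign +1)
B: Δ: 4! 8! 2! / 15! → 1/675675; sum: t=4:+1/69120 = 1/69120; 3j²(6 3 5; -4 3 1) = Δ·Π!·Σ² = 4/143  (sign +1)
I_A²/I_B² = (2/429)/(4/143) = 1/6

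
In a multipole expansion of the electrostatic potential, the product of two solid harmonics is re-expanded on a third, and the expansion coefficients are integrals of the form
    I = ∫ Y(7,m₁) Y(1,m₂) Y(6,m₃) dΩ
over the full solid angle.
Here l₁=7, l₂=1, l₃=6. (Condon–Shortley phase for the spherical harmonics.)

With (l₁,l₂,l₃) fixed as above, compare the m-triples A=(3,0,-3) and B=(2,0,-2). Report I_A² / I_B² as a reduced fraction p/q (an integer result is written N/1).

8/9

Shared (l₁,l₂,l₃)=(7,1,6): N and (l;000)² cancel in I_A²/I_B².
A: Δ = 2!·12!·0!/15! = 1/1365; Racah Σ t=1..1: t=1:−1/2177280 = -1/2177280; ⇒ 3j(7 1 6; 3 0 -3)² = 8/273, sgn +1
B: Δ = 2!·12!·0!/15! = 1/1365; Racah Σ t=1..1: t=1:−1/967680 = -1/967680; ⇒ 3j(7 1 6; 2 0 -2)² = 3/91, sgn -1
I_A²/I_B² = (8/273)/(3/91) = 8/9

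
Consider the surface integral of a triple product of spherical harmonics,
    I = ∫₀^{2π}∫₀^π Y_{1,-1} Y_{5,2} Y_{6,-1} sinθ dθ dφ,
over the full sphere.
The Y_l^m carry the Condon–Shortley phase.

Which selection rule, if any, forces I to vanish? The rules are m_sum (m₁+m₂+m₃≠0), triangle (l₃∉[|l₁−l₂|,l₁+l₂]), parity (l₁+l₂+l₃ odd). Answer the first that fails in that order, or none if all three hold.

none

m₁+m₂+m₃ = -1 + 2 − 1 = 0  ✓
triangle: |1−5|=4 ≤ l₃=6 ≤ 1+5=6  ✓
parity: l₁+l₂+l₃ = 12 is even  ✓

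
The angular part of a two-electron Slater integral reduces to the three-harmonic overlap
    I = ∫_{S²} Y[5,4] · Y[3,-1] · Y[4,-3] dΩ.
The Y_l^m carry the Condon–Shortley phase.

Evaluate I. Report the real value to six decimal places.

Rules hold: Σm=0, L=12 even, 2≤4≤8.
N = 11·7·9 = 693
Δ = 4!·6!·2!/13! = 1/180180
Racah Σ t=1..3: t=1:−1/576 t=2:+1/144 t=3:−1/576 = 1/288
⇒ 3j(5 3 4; 0 0 0)² = 20/1001, sgn +1
Racah Σ t=0..1: t=0:+1/5760 t=1:−1/4320 = -1/17280
⇒ 3j(5 3 4; 4 -1 -3)² = 7/4290, sgn +1
4πI² = N·(3j₀)²·(3jₘ)² = 42/1859
I = +1·√(0.0225928/4π) = 0.04240138

0.042401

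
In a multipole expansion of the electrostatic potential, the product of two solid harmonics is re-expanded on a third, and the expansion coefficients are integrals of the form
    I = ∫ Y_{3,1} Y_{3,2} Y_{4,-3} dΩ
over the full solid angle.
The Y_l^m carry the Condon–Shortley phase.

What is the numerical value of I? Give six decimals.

-0.095955

Checks pass: Σm=0; 10 even; l₃=4∈[0,6].
(2·3+1)(2·3+1)(2·4+1) = 441
Δ: 2! 4! 4! / 11! → 1/34650
sum: t=0:+1/72 t=1:−1/16 t=2:+1/72 = -5/144
3j²(3 3 4; 0 0 0) = Δ·Π!·Σ² = 2/77  (sign -1)
sum: t=1:−1/144 t=2:+1/288 = -1/288
3j²(3 3 4; 1 2 -3) = Δ·Π!·Σ² = 1/99  (sign +1)
combine: 4πI² = 441·2/77·1/99 = 14/121
take √, sign -1: I = -0.09595473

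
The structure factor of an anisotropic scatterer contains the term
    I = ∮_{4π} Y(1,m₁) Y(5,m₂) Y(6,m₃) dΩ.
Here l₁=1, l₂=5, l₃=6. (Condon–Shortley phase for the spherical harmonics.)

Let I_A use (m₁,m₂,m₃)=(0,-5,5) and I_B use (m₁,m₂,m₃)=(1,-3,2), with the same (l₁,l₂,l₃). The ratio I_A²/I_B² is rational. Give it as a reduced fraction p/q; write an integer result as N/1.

11/6

Shared (l₁,l₂,l₃)=(1,5,6): N and (l;000)² cancel in I_A²/I_B².
A: Δ = 0!·2!·10!/13! = 1/858; Racah Σ t=0..0: t=0:+1/3628800 = 1/3628800; ⇒ 3j(1 5 6; 0 -5 5)² = 1/78, sgn -1
B: Δ = 0!·2!·10!/13! = 1/858; Racah Σ t=0..0: t=0:+1/161280 = 1/161280; ⇒ 3j(1 5 6; 1 -3 2)² = 1/143, sgn +1
I_A²/I_B² = (1/78)/(1/143) = 11/6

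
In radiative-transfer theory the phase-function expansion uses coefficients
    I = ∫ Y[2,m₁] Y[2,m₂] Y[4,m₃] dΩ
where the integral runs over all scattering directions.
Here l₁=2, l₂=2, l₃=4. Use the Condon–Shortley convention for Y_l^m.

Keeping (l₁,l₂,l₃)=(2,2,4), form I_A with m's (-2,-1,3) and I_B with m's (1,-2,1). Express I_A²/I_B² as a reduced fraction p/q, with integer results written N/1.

7/1

Shared (l₁,l₂,l₃)=(2,2,4): N and (l;000)² cancel in I_A²/I_B².
A: Δ = 0!·4!·4!/9! = 1/630; Racah Σ t=0..0: t=0:+1/144 = 1/144; ⇒ 3j(2 2 4; -2 -1 3)² = 1/18, sgn -1
B: Δ = 0!·4!·4!/9! = 1/630; Racah Σ t=0..0: t=0:+1/144 = 1/144; ⇒ 3j(2 2 4; 1 -2 1)² = 1/126, sgn -1
I_A²/I_B² = (1/18)/(1/126) = 7/1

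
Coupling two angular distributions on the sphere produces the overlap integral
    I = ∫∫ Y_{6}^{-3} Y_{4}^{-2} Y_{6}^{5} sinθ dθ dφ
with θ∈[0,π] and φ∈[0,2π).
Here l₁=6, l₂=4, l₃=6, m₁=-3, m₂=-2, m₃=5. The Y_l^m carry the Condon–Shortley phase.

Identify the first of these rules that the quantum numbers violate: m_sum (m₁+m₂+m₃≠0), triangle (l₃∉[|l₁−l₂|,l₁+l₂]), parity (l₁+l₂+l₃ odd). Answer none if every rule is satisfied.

m₁+m₂+m₃ = -3 − 2 + 5 = 0  ✓
triangle: |6−4|=2 ≤ l₃=6 ≤ 6+4=10  ✓
parity: l₁+l₂+l₃ = 16 is even  ✓

none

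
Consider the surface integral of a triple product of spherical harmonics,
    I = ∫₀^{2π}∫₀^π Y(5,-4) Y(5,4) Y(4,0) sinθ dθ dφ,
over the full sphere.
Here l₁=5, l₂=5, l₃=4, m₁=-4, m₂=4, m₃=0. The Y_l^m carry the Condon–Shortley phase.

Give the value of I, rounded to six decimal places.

-0.130198

Rules hold: Σm=0, L=14 even, 0≤4≤10.
N = 11·11·9 = 1089
Δ = 6!·4!·4!/15! = 1/3153150
Racah Σ t=1..5: t=1:−1/69120 t=2:+1/1728 t=3:−1/576 t=4:+1/1728 t=5:−1/69120 = -7/11520
⇒ 3j(5 5 4; 0 0 0)² = 2/143, sgn -1
Racah Σ t=5..6: t=5:−1/69120 t=6:+1/25920 = 1/41472
⇒ 3j(5 5 4; -4 4 0)² = 2/143, sgn +1
4πI² = N·(3j₀)²·(3jₘ)² = 36/169
I = -1·√(0.213018/4π) = -0.13019760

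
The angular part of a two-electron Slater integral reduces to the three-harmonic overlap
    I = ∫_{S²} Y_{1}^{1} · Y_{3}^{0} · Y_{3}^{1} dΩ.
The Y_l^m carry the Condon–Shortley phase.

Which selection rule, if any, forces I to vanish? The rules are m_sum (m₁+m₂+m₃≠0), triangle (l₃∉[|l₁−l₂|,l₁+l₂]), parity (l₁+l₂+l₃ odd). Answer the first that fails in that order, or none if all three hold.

azimuthal sum: 1 + 0 + 1 = 2  ✗
2 ≤ 3 ≤ 4 (triangle on l)
L = 1 + 3 + 3 = 7 (odd)

m_sum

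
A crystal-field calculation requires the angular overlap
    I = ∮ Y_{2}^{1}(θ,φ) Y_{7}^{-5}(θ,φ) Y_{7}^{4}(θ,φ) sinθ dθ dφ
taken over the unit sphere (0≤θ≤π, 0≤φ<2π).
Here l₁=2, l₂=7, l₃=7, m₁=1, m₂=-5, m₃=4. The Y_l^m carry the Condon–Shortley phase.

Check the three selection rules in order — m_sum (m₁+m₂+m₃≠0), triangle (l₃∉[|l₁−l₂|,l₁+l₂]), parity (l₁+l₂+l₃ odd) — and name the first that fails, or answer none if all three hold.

m₁+m₂+m₃ = 1 − 5 + 4 = 0  ✓
triangle: |2−7|=5 ≤ l₃=7 ≤ 2+7=9  ✓
parity: l₁+l₂+l₃ = 16 is even  ✓

none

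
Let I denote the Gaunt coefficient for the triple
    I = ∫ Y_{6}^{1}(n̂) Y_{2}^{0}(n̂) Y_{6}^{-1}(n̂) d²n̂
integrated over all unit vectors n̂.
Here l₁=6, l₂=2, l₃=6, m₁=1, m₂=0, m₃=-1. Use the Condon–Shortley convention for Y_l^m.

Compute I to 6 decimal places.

-0.149094

Checks pass: Σm=0; 14 even; l₃=6∈[4,8].
(2·6+1)(2·2+1)(2·6+1) = 845
Δ: 2! 10! 2! / 15! → 1/90090
sum: t=0:+1/69120 t=1:−1/14400 t=2:+1/69120 = -7/172800
3j²(6 2 6; 0 0 0) = Δ·Π!·Σ² = 14/715  (sign -1)
sum: t=0:+1/57600 t=1:−1/17280 t=2:+1/120960 = -13/403200
3j²(6 2 6; 1 0 -1) = Δ·Π!·Σ² = 13/770  (sign +1)
combine: 4πI² = 845·14/715·13/770 = 169/605
take √, sign -1: I = -0.14909419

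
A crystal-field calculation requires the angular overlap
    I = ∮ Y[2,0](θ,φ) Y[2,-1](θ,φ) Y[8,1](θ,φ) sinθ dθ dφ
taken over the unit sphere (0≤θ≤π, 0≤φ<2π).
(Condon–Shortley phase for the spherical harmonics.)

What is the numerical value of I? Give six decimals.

0.000000

l₃=8 ∉ [0,4] — triangle fails ⇒ I = 0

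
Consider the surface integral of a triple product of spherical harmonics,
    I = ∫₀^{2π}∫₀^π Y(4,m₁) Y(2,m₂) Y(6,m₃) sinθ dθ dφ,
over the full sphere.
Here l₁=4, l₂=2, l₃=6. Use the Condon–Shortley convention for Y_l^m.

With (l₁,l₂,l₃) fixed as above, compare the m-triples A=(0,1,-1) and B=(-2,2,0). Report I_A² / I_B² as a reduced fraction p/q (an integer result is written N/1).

35/3

Same 4,2,6: normalisation and zero-m 3j drop out of the ratio.
A: Δ: 0! 8! 4! / 13! → 1/6435; sum: t=0:+1/3456 = 1/3456; 3j²(4 2 6; 0 1 -1) = Δ·Π!·Σ² = 35/1287  (sign -1)
B: Δ: 0! 8! 4! / 13! → 1/6435; sum: t=0:+1/34560 = 1/34560; 3j²(4 2 6; -2 2 0) = Δ·Π!·Σ² = 1/429  (sign +1)
I_A²/I_B² = (35/1287)/(1/429) = 35/3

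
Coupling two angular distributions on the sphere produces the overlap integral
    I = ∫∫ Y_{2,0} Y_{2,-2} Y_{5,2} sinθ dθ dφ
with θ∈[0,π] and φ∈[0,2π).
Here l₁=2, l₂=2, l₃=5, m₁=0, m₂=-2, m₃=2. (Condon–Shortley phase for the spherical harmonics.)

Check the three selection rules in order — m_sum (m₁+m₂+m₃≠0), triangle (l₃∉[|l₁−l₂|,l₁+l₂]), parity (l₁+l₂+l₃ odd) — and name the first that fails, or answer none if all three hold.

triangle

m₁+m₂+m₃ = 0 − 2 + 2 = 0  ✓
triangle: |2−2|=0 ≤ l₃=5 ≤ 2+2=4  ✗
parity: l₁+l₂+l₃ = 9 is odd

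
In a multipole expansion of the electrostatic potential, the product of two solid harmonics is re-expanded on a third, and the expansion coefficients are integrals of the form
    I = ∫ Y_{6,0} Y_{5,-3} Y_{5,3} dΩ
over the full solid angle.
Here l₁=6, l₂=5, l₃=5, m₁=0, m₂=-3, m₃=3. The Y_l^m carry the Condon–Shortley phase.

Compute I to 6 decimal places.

Rules hold: Σm=0, L=16 even, 1≤5≤11.
N = 13·11·11 = 1573
Δ = 6!·6!·4!/17! = 1/28588560
Racah Σ t=1..5: t=1:−1/345600 t=2:+1/13824 t=3:−1/5184 t=4:+1/13824 t=5:−1/345600 = -7/129600
⇒ 3j(6 5 5; 0 0 0)² = 80/7293, sgn +1
Racah Σ t=0..2: t=0:+1/2073600 t=1:−1/86400 t=2:+1/55296 = 29/4147200
⇒ 3j(6 5 5; 0 -3 3)² = 841/145860, sgn +1
4πI² = N·(3j₀)²·(3jₘ)² = 3364/33813
I = +1·√(0.0994884/4π) = 0.08897771

0.088978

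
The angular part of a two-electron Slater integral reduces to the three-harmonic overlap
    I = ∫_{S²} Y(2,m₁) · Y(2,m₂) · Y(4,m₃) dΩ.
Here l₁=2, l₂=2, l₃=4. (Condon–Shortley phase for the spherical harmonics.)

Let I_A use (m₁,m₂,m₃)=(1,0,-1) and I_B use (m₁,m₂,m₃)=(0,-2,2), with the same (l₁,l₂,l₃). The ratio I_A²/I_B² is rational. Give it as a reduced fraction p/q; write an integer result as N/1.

l's match ⇒ only the (l;m) 3-j factors differ between A and B.
A: triangle coeff Δ(2,2,4) = 1/630; Σ_t [0,0]: t=0:+1/24 = 1/24; (3j)²=1/21 [(2 2 4; 1 0 -1)], sign=-1
B: triangle coeff Δ(2,2,4) = 1/630; Σ_t [0,0]: t=0:+1/96 = 1/96; (3j)²=1/42 [(2 2 4; 0 -2 2)], sign=+1
I_A²/I_B² = (1/21)/(1/42) = 2/1

2/1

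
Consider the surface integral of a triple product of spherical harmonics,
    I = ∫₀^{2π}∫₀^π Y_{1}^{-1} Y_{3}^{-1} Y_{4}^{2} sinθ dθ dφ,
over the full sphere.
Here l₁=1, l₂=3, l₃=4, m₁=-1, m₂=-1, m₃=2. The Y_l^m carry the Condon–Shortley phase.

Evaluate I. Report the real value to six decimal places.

Checks pass: Σm=0; 8 even; l₃=4∈[2,4].
(2·1+1)(2·3+1)(2·4+1) = 189
Δ: 0! 2! 6! / 9! → 1/252
sum: t=0:+1/36 = 1/36
3j²(1 3 4; 0 0 0) = Δ·Π!·Σ² = 4/63  (sign +1)
sum: t=0:+1/96 = 1/96
3j²(1 3 4; -1 -1 2) = Δ·Π!·Σ² = 5/84  (sign +1)
combine: 4πI² = 189·4/63·5/84 = 5/7
take √, sign +1: I = 0.23841361

0.238414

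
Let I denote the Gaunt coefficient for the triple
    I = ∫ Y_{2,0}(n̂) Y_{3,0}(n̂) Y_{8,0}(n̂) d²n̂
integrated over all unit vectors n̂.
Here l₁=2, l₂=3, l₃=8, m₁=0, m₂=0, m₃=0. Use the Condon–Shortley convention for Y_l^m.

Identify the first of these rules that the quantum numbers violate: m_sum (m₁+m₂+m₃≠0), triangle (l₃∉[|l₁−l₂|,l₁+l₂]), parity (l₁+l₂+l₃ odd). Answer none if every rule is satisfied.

triangle

Σmᵢ = 0  ✓
l₃∈[|l₁−l₂|,l₁+l₂]=[1,5], have l₃=8  ✗
Σlᵢ = 13 ⇒ odd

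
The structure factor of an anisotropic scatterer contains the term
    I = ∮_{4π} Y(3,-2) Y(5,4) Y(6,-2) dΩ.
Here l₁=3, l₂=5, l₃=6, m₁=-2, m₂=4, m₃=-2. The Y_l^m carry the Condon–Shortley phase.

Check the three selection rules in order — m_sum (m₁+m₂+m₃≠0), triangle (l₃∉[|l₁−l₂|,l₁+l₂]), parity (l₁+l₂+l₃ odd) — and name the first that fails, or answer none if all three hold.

azimuthal sum: -2 + 4 − 2 = 0  ✓
2 ≤ 6 ≤ 8 (triangle on l)  ✓
L = 3 + 5 + 6 = 14 (even)  ✓

none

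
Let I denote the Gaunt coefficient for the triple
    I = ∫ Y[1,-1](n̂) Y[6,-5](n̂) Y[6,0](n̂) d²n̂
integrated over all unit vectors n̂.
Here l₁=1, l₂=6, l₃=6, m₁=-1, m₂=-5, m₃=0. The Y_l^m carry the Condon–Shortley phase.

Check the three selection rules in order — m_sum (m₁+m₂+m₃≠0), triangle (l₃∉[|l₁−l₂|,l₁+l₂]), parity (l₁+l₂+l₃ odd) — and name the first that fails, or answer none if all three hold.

m_sum

Σmᵢ = -6  ✗
l₃∈[|l₁−l₂|,l₁+l₂]=[5,7], have l₃=6
Σlᵢ = 13 ⇒ odd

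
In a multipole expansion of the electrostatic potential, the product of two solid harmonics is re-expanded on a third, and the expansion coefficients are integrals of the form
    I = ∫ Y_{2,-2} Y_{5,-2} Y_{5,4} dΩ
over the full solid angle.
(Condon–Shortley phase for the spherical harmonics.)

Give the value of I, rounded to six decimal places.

Checks pass: Σm=0; 12 even; l₃=5∈[3,7].
(2·2+1)(2·5+1)(2·5+1) = 605
Δ: 2! 2! 8! / 13! → 1/38610
sum: t=0:+1/2880 t=1:−1/576 t=2:+1/2880 = -1/960
3j²(2 5 5; 0 0 0) = Δ·Π!·Σ² = 10/429  (sign +1)
sum: t=2:+1/20160 = 1/20160
3j²(2 5 5; -2 -2 4) = Δ·Π!·Σ² = 12/715  (sign -1)
combine: 4πI² = 605·10/429·12/715 = 40/169
take √, sign -1: I = -0.13724032

-0.137240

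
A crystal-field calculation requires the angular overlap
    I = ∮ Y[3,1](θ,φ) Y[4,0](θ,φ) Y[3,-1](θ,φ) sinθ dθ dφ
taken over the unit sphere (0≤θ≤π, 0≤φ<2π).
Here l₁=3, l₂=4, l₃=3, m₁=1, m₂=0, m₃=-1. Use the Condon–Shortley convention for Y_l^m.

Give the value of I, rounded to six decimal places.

-0.025645

Rules hold: Σm=0, L=10 even, 1≤3≤7.
N = 7·9·7 = 441
Δ = 4!·2!·4!/11! = 1/34650
Racah Σ t=1..3: t=1:−1/72 t=2:+1/16 t=3:−1/72 = 5/144
⇒ 3j(3 4 3; 0 0 0)² = 2/77, sgn -1
Racah Σ t=0..2: t=0:+1/1152 t=1:−1/36 t=2:+1/32 = 5/1152
⇒ 3j(3 4 3; 1 0 -1)² = 1/1386, sgn +1
4πI² = N·(3j₀)²·(3jₘ)² = 1/121
I = -1·√(0.00826446/4π) = -0.02564498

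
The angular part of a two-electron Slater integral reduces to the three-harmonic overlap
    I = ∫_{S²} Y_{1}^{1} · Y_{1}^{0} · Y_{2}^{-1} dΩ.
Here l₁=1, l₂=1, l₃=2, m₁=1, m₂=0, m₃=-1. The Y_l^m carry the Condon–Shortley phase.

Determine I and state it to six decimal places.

Checks pass: Σm=0; 4 even; l₃=2∈[0,2].
(2·1+1)(2·1+1)(2·2+1) = 45
Δ: 0! 2! 2! / 5! → 1/30
sum: t=0:+1/1 = 1/1
3j²(1 1 2; 0 0 0) = Δ·Π!·Σ² = 2/15  (sign +1)
sum: t=0:+1/2 = 1/2
3j²(1 1 2; 1 0 -1) = Δ·Π!·Σ² = 1/10  (sign -1)
combine: 4πI² = 45·2/15·1/10 = 3/5
take √, sign -1: I = -0.21850969

-0.218510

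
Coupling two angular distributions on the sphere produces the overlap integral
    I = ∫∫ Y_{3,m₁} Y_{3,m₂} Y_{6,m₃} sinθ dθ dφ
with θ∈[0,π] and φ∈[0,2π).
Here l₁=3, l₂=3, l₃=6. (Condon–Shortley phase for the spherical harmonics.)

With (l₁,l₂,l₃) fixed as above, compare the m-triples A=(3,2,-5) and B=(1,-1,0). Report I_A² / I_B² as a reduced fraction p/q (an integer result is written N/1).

Shared (l₁,l₂,l₃)=(3,3,6): N and (l;000)² cancel in I_A²/I_B².
A: Δ = 0!·6!·6!/13! = 1/12012; Racah Σ t=0..0: t=0:+1/86400 = 1/86400; ⇒ 3j(3 3 6; 3 2 -5)² = 1/26, sgn -1
B: Δ = 0!·6!·6!/13! = 1/12012; Racah Σ t=0..0: t=0:+1/2304 = 1/2304; ⇒ 3j(3 3 6; 1 -1 0)² = 75/4004, sgn +1
I_A²/I_B² = (1/26)/(75/4004) = 154/75

154/75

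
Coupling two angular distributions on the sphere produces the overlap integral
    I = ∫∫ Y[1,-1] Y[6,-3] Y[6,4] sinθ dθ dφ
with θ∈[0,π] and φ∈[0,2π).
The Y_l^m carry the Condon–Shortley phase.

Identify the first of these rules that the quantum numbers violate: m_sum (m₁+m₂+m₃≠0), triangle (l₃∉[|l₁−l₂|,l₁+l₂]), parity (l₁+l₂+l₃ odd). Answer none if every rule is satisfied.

parity

m₁+m₂+m₃ = -1 − 3 + 4 = 0  ✓
triangle: |1−6|=5 ≤ l₃=6 ≤ 1+6=7  ✓
parity: l₁+l₂+l₃ = 13 is odd  ✗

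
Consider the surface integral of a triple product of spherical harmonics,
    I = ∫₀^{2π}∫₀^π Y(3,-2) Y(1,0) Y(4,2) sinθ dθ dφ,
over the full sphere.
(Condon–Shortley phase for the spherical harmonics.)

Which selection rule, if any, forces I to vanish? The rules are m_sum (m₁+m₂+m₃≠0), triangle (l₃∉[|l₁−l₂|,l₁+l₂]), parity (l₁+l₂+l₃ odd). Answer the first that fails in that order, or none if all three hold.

m₁+m₂+m₃ = -2 + 0 + 2 = 0  ✓
triangle: |3−1|=2 ≤ l₃=4 ≤ 3+1=4  ✓
parity: l₁+l₂+l₃ = 8 is even  ✓

none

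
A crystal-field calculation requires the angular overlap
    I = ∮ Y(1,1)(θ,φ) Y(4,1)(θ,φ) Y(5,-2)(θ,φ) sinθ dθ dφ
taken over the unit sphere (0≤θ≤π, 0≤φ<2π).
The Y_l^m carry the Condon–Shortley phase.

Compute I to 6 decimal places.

0.225034

m-sum 0 ✓  L=10 even ✓  3≤5≤5 ✓
Π(2lᵢ+1) = 3×9×11 = 297
triangle coeff Δ(1,4,5) = 1/495
Σ_t [0,0]: t=0:+1/576 = 1/576
(3j)²=5/99 [(1 4 5; 0 0 0)], sign=-1
Σ_t [0,0]: t=0:+1/1440 = 1/1440
(3j)²=7/165 [(1 4 5; 1 1 -2)], sign=-1
⇒ 4πI² = 7/11
I = (+1)√(7/11/(4π)) = 0.22503380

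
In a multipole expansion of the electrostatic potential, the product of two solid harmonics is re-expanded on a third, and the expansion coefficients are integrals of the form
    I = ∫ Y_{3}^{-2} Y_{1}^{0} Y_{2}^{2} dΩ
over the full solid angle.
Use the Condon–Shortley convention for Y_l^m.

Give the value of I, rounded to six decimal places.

0.184674

Checks pass: Σm=0; 6 even; l₃=2∈[2,4].
(2·3+1)(2·1+1)(2·2+1) = 105
Δ: 2! 4! 0! / 7! → 1/105
sum: t=1:−1/4 = -1/4
3j²(3 1 2; 0 0 0) = Δ·Π!·Σ² = 3/35  (sign -1)
sum: t=1:−1/24 = -1/24
3j²(3 1 2; -2 0 2) = Δ·Π!·Σ² = 1/21  (sign -1)
combine: 4πI² = 105·3/35·1/21 = 3/7
take √, sign +1: I = 0.18467439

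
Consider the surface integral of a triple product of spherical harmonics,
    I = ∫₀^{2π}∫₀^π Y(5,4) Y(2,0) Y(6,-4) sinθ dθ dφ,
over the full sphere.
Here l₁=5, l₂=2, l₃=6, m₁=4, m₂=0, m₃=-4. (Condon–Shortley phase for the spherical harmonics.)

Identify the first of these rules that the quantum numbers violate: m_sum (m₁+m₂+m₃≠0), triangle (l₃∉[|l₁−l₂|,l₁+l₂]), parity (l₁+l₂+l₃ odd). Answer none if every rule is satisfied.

Σmᵢ = 0  ✓
l₃∈[|l₁−l₂|,l₁+l₂]=[3,7], have l₃=6  ✓
Σlᵢ = 13 ⇒ odd  ✗

parity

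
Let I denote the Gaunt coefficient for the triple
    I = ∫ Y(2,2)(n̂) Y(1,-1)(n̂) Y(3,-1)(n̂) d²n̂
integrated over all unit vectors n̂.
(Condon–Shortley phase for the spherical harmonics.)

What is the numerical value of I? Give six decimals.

-0.082589

Checks pass: Σm=0; 6 even; l₃=3∈[1,3].
(2·2+1)(2·1+1)(2·3+1) = 105
Δ: 0! 4! 2! / 7! → 1/105
sum: t=0:+1/4 = 1/4
3j²(2 1 3; 0 0 0) = Δ·Π!·Σ² = 3/35  (sign -1)
sum: t=0:+1/48 = 1/48
3j²(2 1 3; 2 -1 -1) = Δ·Π!·Σ² = 1/105  (sign +1)
combine: 4πI² = 105·3/35·1/105 = 3/35
take √, sign -1: I = -0.08258890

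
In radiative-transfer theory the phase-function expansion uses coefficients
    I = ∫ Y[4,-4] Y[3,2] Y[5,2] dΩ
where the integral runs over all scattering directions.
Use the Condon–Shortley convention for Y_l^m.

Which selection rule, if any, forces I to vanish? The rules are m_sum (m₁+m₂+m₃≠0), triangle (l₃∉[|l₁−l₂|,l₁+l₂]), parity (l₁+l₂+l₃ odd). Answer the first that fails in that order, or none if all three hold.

Σmᵢ = 0  ✓
l₃∈[|l₁−l₂|,l₁+l₂]=[1,7], have l₃=5  ✓
Σlᵢ = 12 ⇒ even  ✓

none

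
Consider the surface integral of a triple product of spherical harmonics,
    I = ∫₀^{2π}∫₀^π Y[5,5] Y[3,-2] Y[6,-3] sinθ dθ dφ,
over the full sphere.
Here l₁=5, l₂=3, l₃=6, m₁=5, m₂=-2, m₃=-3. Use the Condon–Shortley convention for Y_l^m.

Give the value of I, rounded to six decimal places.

0.088266

Rules hold: Σm=0, L=14 even, 2≤6≤8.
N = 11·7·13 = 1001
Δ = 2!·8!·4!/15! = 1/675675
Racah Σ t=0..2: t=0:+1/8640 t=1:−1/2304 t=2:+1/8640 = -7/34560
⇒ 3j(5 3 6; 0 0 0)² = 7/429, sgn -1
Racah Σ t=0..0: t=0:+1/483840 = 1/483840
⇒ 3j(5 3 6; 5 -2 -3)² = 6/1001, sgn -1
4πI² = N·(3j₀)²·(3jₘ)² = 14/143
I = +1·√(0.0979021/4π) = 0.08826552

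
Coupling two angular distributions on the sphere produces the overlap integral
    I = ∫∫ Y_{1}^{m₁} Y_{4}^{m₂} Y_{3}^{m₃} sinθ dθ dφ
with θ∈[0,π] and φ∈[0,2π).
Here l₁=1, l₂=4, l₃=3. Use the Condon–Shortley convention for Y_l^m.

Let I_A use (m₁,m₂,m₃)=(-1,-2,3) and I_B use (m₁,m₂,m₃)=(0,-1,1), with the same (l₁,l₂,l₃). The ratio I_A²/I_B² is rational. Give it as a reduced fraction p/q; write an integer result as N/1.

1/15

Same 1,4,3: normalisation and zero-m 3j drop out of the ratio.
A: Δ: 2! 0! 6! / 9! → 1/252; sum: t=2:+1/1440 = 1/1440; 3j²(1 4 3; -1 -2 3) = Δ·Π!·Σ² = 1/252  (sign +1)
B: Δ: 2! 0! 6! / 9! → 1/252; sum: t=1:−1/48 = -1/48; 3j²(1 4 3; 0 -1 1) = Δ·Π!·Σ² = 5/84  (sign -1)
I_A²/I_B² = (1/252)/(5/84) = 1/15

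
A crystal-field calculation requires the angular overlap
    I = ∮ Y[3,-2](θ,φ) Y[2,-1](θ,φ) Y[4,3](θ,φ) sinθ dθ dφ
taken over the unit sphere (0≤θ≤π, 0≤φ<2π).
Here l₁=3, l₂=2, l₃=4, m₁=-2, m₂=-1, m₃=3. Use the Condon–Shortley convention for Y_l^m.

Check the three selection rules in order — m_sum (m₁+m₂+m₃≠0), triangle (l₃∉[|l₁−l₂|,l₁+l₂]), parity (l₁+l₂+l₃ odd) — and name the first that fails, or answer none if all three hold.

parity

Σmᵢ = 0  ✓
l₃∈[|l₁−l₂|,l₁+l₂]=[1,5], have l₃=4  ✓
Σlᵢ = 9 ⇒ odd  ✗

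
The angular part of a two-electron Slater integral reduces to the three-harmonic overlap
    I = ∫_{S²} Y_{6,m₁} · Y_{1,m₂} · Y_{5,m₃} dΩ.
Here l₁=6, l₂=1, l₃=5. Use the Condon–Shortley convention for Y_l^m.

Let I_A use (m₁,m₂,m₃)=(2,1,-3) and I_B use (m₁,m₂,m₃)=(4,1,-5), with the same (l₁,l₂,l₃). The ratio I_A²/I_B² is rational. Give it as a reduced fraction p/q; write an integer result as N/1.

Shared (l₁,l₂,l₃)=(6,1,5): N and (l;000)² cancel in I_A²/I_B².
A: Δ = 2!·10!·0!/13! = 1/858; Racah Σ t=2..2: t=2:+1/161280 = 1/161280; ⇒ 3j(6 1 5; 2 1 -3)² = 1/143, sgn +1
B: Δ = 2!·10!·0!/13! = 1/858; Racah Σ t=2..2: t=2:+1/7257600 = 1/7257600; ⇒ 3j(6 1 5; 4 1 -5)² = 1/858, sgn +1
I_A²/I_B² = (1/143)/(1/858) = 6/1

6/1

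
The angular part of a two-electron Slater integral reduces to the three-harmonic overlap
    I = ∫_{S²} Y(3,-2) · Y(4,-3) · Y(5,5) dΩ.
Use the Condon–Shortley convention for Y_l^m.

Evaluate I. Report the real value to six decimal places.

m-sum 0 ✓  L=12 even ✓  1≤5≤7 ✓
Π(2lᵢ+1) = 7×9×11 = 693
triangle coeff Δ(3,4,5) = 1/180180
Σ_t [0,2]: t=0:+1/576 t=1:−1/144 t=2:+1/576 = -1/288
(3j)²=20/1001 [(3 4 5; 0 0 0)], sign=+1
Σ_t [1,1]: t=1:−1/17280 = -1/17280
(3j)²=35/858 [(3 4 5; -2 -3 5)], sign=-1
⇒ 4πI² = 1050/1859
I = (-1)√(1050/1859/(4π)) = -0.21200691

-0.212007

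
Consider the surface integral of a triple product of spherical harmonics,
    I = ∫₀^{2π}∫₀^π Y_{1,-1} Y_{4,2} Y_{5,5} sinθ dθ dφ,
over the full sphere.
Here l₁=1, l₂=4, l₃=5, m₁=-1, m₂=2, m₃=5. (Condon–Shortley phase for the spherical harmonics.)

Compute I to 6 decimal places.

m-sum = -1 + 2 + 5 = 6 ≠ 0 ⇒ I = 0

0.000000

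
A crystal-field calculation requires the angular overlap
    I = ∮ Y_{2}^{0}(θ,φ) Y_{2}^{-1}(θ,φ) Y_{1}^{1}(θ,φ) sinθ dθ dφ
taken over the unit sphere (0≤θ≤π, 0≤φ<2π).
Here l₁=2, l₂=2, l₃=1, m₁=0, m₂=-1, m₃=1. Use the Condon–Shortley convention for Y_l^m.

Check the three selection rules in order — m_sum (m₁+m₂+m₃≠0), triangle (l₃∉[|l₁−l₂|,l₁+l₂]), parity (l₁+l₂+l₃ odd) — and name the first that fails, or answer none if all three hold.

azimuthal sum: 0 − 1 + 1 = 0  ✓
0 ≤ 1 ≤ 4 (triangle on l)  ✓
L = 2 + 2 + 1 = 5 (odd)  ✗

parity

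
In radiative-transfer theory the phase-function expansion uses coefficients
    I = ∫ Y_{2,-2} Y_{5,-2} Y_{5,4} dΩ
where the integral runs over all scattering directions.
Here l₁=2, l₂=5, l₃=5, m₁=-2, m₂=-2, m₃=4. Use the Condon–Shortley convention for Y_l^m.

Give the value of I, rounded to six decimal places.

-0.137240

Rules hold: Σm=0, L=12 even, 3≤5≤7.
N = 5·11·11 = 605
Δ = 2!·2!·8!/13! = 1/38610
Racah Σ t=0..2: t=0:+1/2880 t=1:−1/576 t=2:+1/2880 = -1/960
⇒ 3j(2 5 5; 0 0 0)² = 10/429, sgn +1
Racah Σ t=2..2: t=2:+1/20160 = 1/20160
⇒ 3j(2 5 5; -2 -2 4)² = 12/715, sgn -1
4πI² = N·(3j₀)²·(3jₘ)² = 40/169
I = -1·√(0.236686/4π) = -0.13724032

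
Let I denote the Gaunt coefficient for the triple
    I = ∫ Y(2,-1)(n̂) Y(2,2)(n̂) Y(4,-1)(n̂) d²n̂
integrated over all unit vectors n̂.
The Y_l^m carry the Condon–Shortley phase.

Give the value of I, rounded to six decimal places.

Checks pass: Σm=0; 8 even; l₃=4∈[0,4].
(2·2+1)(2·2+1)(2·4+1) = 225
Δ: 0! 4! 4! / 9! → 1/630
sum: t=0:+1/16 = 1/16
3j²(2 2 4; 0 0 0) = Δ·Π!·Σ² = 2/35  (sign +1)
sum: t=0:+1/144 = 1/144
3j²(2 2 4; -1 2 -1) = Δ·Π!·Σ² = 1/126  (sign -1)
combine: 4πI² = 225·2/35·1/126 = 5/49
take √, sign -1: I = -0.09011188

-0.090112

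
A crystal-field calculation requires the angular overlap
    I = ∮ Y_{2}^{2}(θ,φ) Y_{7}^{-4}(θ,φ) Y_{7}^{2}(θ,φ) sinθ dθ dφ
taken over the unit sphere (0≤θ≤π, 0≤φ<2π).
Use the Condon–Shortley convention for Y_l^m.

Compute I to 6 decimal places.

-0.163963

Checks pass: Σm=0; 16 even; l₃=7∈[5,9].
(2·2+1)(2·7+1)(2·7+1) = 1125
Δ: 2! 2! 12! / 17! → 1/185640
sum: t=0:+1/2419200 t=1:−1/518400 t=2:+1/2419200 = -1/907200
3j²(2 7 7; 0 0 0) = Δ·Π!·Σ² = 56/3315  (sign +1)
sum: t=0:+1/8709120 = 1/8709120
3j²(2 7 7; 2 -4 2) = Δ·Π!·Σ² = 55/3094  (sign -1)
combine: 4πI² = 1125·56/3315·55/3094 = 16500/48841
take √, sign -1: I = -0.16396259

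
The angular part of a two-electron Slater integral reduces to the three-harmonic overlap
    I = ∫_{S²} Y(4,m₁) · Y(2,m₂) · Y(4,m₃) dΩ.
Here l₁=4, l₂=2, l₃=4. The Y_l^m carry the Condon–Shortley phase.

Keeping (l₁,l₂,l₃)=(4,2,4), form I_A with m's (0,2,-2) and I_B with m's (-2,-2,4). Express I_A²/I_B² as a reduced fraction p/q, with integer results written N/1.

Same 4,2,4: normalisation and zero-m 3j drop out of the ratio.
A: Δ: 2! 6! 2! / 11! → 1/13860; sum: t=2:+1/192 = 1/192; 3j²(4 2 4; 0 2 -2) = Δ·Π!·Σ² = 3/77  (sign +1)
B: Δ: 2! 6! 2! / 11! → 1/13860; sum: t=0:+1/2880 = 1/2880; 3j²(4 2 4; -2 -2 4) = Δ·Π!·Σ² = 2/165  (sign +1)
I_A²/I_B² = (3/77)/(2/165) = 45/14

45/14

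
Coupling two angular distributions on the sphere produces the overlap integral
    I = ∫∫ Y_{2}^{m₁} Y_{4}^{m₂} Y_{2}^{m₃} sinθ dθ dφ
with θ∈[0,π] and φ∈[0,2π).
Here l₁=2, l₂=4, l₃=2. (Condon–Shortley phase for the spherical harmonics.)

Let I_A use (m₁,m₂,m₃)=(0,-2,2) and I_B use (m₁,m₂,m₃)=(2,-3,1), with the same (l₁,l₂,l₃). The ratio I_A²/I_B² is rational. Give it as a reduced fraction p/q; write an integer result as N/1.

3/7

Shared (l₁,l₂,l₃)=(2,4,2): N and (l;000)² cancel in I_A²/I_B².
A: Δ = 4!·0!·4!/9! = 1/630; Racah Σ t=2..2: t=2:+1/96 = 1/96; ⇒ 3j(2 4 2; 0 -2 2)² = 1/42, sgn +1
B: Δ = 4!·0!·4!/9! = 1/630; Racah Σ t=0..0: t=0:+1/144 = 1/144; ⇒ 3j(2 4 2; 2 -3 1)² = 1/18, sgn -1
I_A²/I_B² = (1/42)/(1/18) = 3/7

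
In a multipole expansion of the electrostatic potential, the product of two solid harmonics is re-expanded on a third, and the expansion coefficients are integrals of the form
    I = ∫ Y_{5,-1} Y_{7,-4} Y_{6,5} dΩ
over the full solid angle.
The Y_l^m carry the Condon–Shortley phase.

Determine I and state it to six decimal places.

m-sum 0 ✓  L=18 even ✓  2≤6≤12 ✓
Π(2lᵢ+1) = 11×15×13 = 2145
triangle coeff Δ(5,7,6) = 1/174594420
Σ_t [1,5]: t=1:−1/4147200 t=2:+1/207360 t=3:−1/82944 t=4:+1/207360 t=5:−1/4147200 = -1/345600
(3j)²=420/46189 [(5 7 6; 0 0 0)], sign=-1
Σ_t [2,3]: t=2:+1/5806080 t=3:−1/8709120 = 1/17418240
(3j)²=275/88179 [(5 7 6; -1 -4 5)], sign=-1
⇒ 4πI² = 82500/1356277
I = (+1)√(82500/1356277/(4π)) = 0.06957414

0.069574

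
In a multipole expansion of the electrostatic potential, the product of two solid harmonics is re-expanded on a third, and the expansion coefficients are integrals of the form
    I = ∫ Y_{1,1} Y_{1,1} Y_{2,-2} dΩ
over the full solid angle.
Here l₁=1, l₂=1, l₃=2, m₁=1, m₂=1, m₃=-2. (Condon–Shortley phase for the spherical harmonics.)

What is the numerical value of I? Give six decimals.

m-sum 0 ✓  L=4 even ✓  0≤2≤2 ✓
Π(2lᵢ+1) = 3×3×5 = 45
triangle coeff Δ(1,1,2) = 1/30
Σ_t [0,0]: t=0:+1/1 = 1/1
(3j)²=2/15 [(1 1 2; 0 0 0)], sign=+1
Σ_t [0,0]: t=0:+1/4 = 1/4
(3j)²=1/5 [(1 1 2; 1 1 -2)], sign=+1
⇒ 4πI² = 6/5
I = (+1)√(6/5/(4π)) = 0.30901936

0.309019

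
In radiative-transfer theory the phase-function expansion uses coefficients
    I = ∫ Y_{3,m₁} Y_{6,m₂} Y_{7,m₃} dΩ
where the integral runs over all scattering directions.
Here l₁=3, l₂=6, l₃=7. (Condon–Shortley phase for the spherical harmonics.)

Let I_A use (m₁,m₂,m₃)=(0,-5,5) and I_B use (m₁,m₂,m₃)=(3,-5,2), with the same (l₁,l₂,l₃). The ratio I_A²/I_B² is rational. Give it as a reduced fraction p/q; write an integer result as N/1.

1078/125

Same 3,6,7: normalisation and zero-m 3j drop out of the ratio.
A: Δ: 2! 4! 10! / 17! → 1/2042040; sum: t=0:+1/4354560 t=1:−1/14515200 = 1/6220800; 3j²(3 6 7; 0 -5 5) = Δ·Π!·Σ² = 77/4420  (sign +1)
B: Δ: 2! 4! 10! / 17! → 1/2042040; sum: t=0:+1/17418240 = 1/17418240; 3j²(3 6 7; 3 -5 2) = Δ·Π!·Σ² = 25/12376  (sign -1)
I_A²/I_B² = (77/4420)/(25/12376) = 1078/125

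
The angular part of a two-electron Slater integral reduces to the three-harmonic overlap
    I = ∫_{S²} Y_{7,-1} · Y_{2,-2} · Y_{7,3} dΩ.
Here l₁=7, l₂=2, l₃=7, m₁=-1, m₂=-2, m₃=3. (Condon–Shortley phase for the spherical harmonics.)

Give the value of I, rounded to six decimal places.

0.181642

Checks pass: Σm=0; 16 even; l₃=7∈[5,9].
(2·7+1)(2·2+1)(2·7+1) = 1125
Δ: 2! 12! 2! / 17! → 1/185640
sum: t=0:+1/2419200 t=1:−1/518400 t=2:+1/2419200 = -1/907200
3j²(7 2 7; 0 0 0) = Δ·Π!·Σ² = 56/3315  (sign +1)
sum: t=0:+1/3870720 = 1/3870720
3j²(7 2 7; -1 -2 3) = Δ·Π!·Σ² = 135/6188  (sign +1)
combine: 4πI² = 1125·56/3315·135/6188 = 20250/48841
take √, sign +1: I = 0.18164160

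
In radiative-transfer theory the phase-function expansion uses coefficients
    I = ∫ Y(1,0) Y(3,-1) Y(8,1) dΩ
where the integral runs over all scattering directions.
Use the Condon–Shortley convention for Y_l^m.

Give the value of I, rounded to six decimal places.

0.000000

l₃=8 ∉ [2,4] — triangle fails ⇒ I = 0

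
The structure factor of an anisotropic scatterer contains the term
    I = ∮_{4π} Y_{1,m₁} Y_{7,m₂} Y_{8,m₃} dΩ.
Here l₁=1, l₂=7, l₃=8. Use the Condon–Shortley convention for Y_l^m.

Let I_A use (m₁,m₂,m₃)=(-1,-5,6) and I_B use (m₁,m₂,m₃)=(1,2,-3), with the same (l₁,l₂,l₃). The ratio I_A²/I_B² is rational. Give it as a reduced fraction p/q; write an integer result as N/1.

Same 1,7,8: normalisation and zero-m 3j drop out of the ratio.
A: Δ: 0! 2! 14! / 17! → 1/2040; sum: t=0:+1/1916006400 = 1/1916006400; 3j²(1 7 8; -1 -5 6) = Δ·Π!·Σ² = 91/2040  (sign +1)
B: Δ: 0! 2! 14! / 17! → 1/2040; sum: t=0:+1/87091200 = 1/87091200; 3j²(1 7 8; 1 2 -3) = Δ·Π!·Σ² = 11/408  (sign -1)
I_A²/I_B² = (91/2040)/(11/408) = 91/55

91/55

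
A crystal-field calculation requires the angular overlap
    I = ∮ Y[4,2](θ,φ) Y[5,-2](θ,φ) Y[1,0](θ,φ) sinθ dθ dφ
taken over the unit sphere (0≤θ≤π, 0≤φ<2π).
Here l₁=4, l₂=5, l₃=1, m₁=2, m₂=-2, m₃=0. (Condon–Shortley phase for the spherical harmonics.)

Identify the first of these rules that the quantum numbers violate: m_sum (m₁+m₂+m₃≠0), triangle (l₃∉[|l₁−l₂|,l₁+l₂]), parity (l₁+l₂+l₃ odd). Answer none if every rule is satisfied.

azimuthal sum: 2 − 2 + 0 = 0  ✓
1 ≤ 1 ≤ 9 (triangle on l)  ✓
L = 4 + 5 + 1 = 10 (even)  ✓

none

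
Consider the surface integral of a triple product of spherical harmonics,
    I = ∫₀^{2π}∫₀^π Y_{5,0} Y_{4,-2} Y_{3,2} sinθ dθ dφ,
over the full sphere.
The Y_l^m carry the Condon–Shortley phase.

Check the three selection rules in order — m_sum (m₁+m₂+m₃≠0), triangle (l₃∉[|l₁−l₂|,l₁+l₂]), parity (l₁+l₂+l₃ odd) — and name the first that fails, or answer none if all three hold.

none

Σmᵢ = 0  ✓
l₃∈[|l₁−l₂|,l₁+l₂]=[1,9], have l₃=3  ✓
Σlᵢ = 12 ⇒ even  ✓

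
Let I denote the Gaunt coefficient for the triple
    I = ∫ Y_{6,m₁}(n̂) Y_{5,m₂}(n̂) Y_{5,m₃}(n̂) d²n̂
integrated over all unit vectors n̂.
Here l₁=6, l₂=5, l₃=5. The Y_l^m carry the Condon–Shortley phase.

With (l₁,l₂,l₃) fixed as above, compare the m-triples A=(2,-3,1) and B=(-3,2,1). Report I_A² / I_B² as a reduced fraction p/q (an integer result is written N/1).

Same 6,5,5: normalisation and zero-m 3j drop out of the ratio.
A: Δ: 6! 6! 4! / 17! → 1/28588560; sum: t=0:+1/138240 t=1:−1/25920 t=2:+1/55296 = -11/829440; 3j²(6 5 5; 2 -3 1) = Δ·Π!·Σ² = 11/1326  (sign -1)
B: Δ: 6! 6! 4! / 17! → 1/28588560; sum: t=3:−1/622080 t=4:+1/34560 t=5:−1/23040 t=6:+1/155520 = -1/103680; 3j²(6 5 5; -3 2 1) = Δ·Π!·Σ² = 9/2431  (sign -1)
I_A²/I_B² = (11/1326)/(9/2431) = 121/54

121/54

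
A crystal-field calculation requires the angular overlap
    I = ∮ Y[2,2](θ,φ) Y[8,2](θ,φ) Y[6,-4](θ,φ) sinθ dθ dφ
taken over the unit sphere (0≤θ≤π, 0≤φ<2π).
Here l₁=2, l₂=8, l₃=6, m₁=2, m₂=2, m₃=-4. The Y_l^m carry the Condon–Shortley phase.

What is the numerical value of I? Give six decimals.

0.032867

Checks pass: Σm=0; 16 even; l₃=6∈[6,10].
(2·2+1)(2·8+1)(2·6+1) = 1105
Δ: 4! 0! 12! / 17! → 1/30940
sum: t=2:+1/2073600 = 1/2073600
3j²(2 8 6; 0 0 0) = Δ·Π!·Σ² = 28/1105  (sign +1)
sum: t=0:+1/174182400 = 1/174182400
3j²(2 8 6; 2 2 -4) = Δ·Π!·Σ² = 3/6188  (sign +1)
combine: 4πI² = 1105·28/1105·3/6188 = 3/221
take √, sign +1: I = 0.03286696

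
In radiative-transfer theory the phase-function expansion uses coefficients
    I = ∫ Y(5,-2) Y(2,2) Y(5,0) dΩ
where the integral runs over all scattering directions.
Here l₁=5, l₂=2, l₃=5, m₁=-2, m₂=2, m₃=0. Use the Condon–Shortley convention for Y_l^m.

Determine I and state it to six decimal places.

m-sum 0 ✓  L=12 even ✓  3≤5≤7 ✓
Π(2lᵢ+1) = 11×5×11 = 605
triangle coeff Δ(5,2,5) = 1/38610
Σ_t [0,2]: t=0:+1/2880 t=1:−1/576 t=2:+1/2880 = -1/960
(3j)²=10/429 [(5 2 5; 0 0 0)], sign=+1
Σ_t [2,2]: t=2:+1/2880 = 1/2880
(3j)²=14/429 [(5 2 5; -2 2 0)], sign=-1
⇒ 4πI² = 700/1521
I = (-1)√(700/1521/(4π)) = -0.19137248

-0.191372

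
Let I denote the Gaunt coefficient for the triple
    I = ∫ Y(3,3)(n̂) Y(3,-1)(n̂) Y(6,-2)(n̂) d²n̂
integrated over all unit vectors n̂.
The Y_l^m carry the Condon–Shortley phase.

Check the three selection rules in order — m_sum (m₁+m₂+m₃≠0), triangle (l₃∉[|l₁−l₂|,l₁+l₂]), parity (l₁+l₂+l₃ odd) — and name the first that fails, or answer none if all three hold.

none

m₁+m₂+m₃ = 3 − 1 − 2 = 0  ✓
triangle: |3−3|=0 ≤ l₃=6 ≤ 3+3=6  ✓
parity: l₁+l₂+l₃ = 12 is even  ✓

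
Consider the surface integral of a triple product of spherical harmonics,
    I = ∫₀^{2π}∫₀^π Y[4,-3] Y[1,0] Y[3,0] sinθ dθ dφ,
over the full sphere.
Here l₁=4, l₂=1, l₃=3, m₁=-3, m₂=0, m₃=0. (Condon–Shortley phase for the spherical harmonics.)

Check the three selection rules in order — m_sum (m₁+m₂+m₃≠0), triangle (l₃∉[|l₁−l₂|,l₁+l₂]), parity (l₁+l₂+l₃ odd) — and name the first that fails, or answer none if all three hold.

m_sum

m₁+m₂+m₃ = -3 + 0 + 0 = -3  ✗
triangle: |4−1|=3 ≤ l₃=3 ≤ 4+1=5
parity: l₁+l₂+l₃ = 8 is even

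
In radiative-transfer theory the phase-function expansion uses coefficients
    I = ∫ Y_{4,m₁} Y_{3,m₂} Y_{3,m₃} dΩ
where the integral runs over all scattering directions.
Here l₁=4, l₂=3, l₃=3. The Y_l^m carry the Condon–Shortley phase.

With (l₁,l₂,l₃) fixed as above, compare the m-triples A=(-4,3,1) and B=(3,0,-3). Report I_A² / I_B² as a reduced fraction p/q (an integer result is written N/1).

Shared (l₁,l₂,l₃)=(4,3,3): N and (l;000)² cancel in I_A²/I_B².
A: Δ = 4!·4!·2!/11! = 1/34650; Racah Σ t=4..4: t=4:+1/1152 = 1/1152; ⇒ 3j(4 3 3; -4 3 1)² = 1/33, sgn +1
B: Δ = 4!·4!·2!/11! = 1/34650; Racah Σ t=1..1: t=1:−1/288 = -1/288; ⇒ 3j(4 3 3; 3 0 -3)² = 1/22, sgn -1
I_A²/I_B² = (1/33)/(1/22) = 2/3

2/3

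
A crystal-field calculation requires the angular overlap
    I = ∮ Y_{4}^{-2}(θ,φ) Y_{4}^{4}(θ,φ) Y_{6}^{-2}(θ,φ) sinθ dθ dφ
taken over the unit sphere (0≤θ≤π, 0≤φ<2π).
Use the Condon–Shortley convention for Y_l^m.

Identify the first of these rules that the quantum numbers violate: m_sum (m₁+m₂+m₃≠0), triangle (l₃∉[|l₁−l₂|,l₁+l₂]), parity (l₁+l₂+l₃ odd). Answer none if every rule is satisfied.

Σmᵢ = 0  ✓
l₃∈[|l₁−l₂|,l₁+l₂]=[0,8], have l₃=6  ✓
Σlᵢ = 14 ⇒ even  ✓

none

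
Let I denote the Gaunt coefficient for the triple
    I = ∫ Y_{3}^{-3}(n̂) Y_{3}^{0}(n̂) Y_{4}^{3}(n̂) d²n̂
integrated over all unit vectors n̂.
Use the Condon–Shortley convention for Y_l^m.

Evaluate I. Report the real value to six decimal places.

0.203551

Rules hold: Σm=0, L=10 even, 0≤4≤6.
N = 7·7·9 = 441
Δ = 2!·4!·4!/11! = 1/34650
Racah Σ t=0..2: t=0:+1/72 t=1:−1/16 t=2:+1/72 = -5/144
⇒ 3j(3 3 4; 0 0 0)² = 2/77, sgn -1
Racah Σ t=2..2: t=2:+1/288 = 1/288
⇒ 3j(3 3 4; -3 0 3)² = 1/22, sgn -1
4πI² = N·(3j₀)²·(3jₘ)² = 63/121
I = +1·√(0.520661/4π) = 0.20355073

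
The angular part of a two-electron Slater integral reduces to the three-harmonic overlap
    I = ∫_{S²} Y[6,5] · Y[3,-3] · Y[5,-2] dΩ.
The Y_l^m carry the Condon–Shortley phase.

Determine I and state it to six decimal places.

Rules hold: Σm=0, L=14 even, 3≤5≤9.
N = 13·7·11 = 1001
Δ = 4!·8!·2!/15! = 1/675675
Racah Σ t=1..3: t=1:−1/8640 t=2:+1/2304 t=3:−1/8640 = 7/34560
⇒ 3j(6 3 5; 0 0 0)² = 7/429, sgn -1
Racah Σ t=0..0: t=0:+1/241920 = 1/241920
⇒ 3j(6 3 5; 5 -3 -2)² = 2/91, sgn -1
4πI² = N·(3j₀)²·(3jₘ)² = 14/39
I = +1·√(0.358974/4π) = 0.16901560

0.169016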